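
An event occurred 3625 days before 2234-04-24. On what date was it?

−365 (one year) → Apr 24, 2233 (3260 left).
−365 (one year) → Apr 24, 2232 (2895 left).
−366 (one year; includes Feb 29, 2232) → Apr 24, 2231 (2529 left).
−365 (one year) → Apr 24, 2230 (2164 left).
−365 (one year) → Apr 24, 2229 (1799 left).
−365 (one year) → Apr 24, 2228 (1434 left).
−366 (one year; includes Feb 29, 2228) → Apr 24, 2227 (1068 left).
−365 (one year) → Apr 24, 2226 (703 left).
−365 (one year) → Apr 24, 2225 (338 left).
−24 → Mar 31, 2225 (end of Mar, 31 days; 314 left).
−31 → Feb 28, 2225 (end of Feb, 28 days; 283 left).
−28 → Jan 31, 2225 (end of Jan, 31 days; 255 left).
−31 → Dec 31, 2224 (end of Dec, 31 days; 224 left).
−31 → Nov 30, 2224 (end of Nov, 30 days; 193 left).
−30 → Oct 31, 2224 (end of Oct, 31 days; 163 left).
−31 → Sep 30, 2224 (end of Sep, 30 days; 132 left).
−30 → Aug 31, 2224 (end of Aug, 31 days; 102 left).
−31 → Jul 31, 2224 (end of Jul, 31 days; 71 left).
−31 → Jun 30, 2224 (end of Jun, 30 days; 40 left).
−30 → May 31, 2224 (end of May, 31 days; 10 left).
−10 → May 21, 2224.

May 21, 2224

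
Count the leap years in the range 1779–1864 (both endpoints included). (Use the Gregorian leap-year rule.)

21

Multiples of 4 in [1779,1864]: 22.
Of those, multiples of 100: 1 (not leap unless ÷400).
Multiples of 400: 0.
Leap years = 22 − 1 + 0 = 21.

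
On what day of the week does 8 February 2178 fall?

Sunday

Doomsday rule: the anchor day for the 2100s is Sunday. For year 78: 78÷12 = 6 r 6, and 6÷4 = 1, so 6+6+1 = 13.
Sunday + 13 ≡ Saturday — that's 2178's doomsday.
In February the doomsday date is Feb 28 (2178 is not a leap year).
Feb 8 is 20 days before Feb 28; 20 mod 7 = 6, so Saturday − 6 = Sunday.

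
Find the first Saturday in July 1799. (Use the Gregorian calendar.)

July 1, 1799 is a Monday.
The first Saturday is therefore July 6 (5 days later).

July 6, 1799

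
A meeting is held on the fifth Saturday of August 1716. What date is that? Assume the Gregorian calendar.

August 29, 1716

August 1, 1716 is a Saturday.
The first Saturday is therefore August 1 (same day).
The fifth Saturday is 1 + 4×7 = August 29.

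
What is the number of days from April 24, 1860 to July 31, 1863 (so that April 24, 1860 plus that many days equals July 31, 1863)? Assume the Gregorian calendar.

Apr 24, 1860 → Apr 24, 1861: 365 days.
Apr 24, 1861 → Apr 24, 1862: 365 days.
Apr 24, 1862 → Apr 24, 1863: 365 days.
Apr 24, 1863 → May 24, 1863: 30 days (April has 30).
May 24, 1863 → Jun 24, 1863: 31 days (May has 31).
Jun 24, 1863 → Jul 24, 1863: 30 days (June has 30).
Jul 24, 1863 → Jul 31, 1863: 7 days.
Total: 1193 days.

1193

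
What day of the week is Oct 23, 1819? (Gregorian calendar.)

Saturday

Doomsday rule: the anchor day for the 1800s is Friday. For year 19: 19÷12 = 1 r 7, and 7÷4 = 1, so 1+7+1 = 9.
Friday + 9 ≡ Sunday — that's 1819's doomsday.
In October the doomsday date is Oct 10.
Oct 23 is 13 days after Oct 10; 13 mod 7 = 6, so Sunday + 6 = Saturday.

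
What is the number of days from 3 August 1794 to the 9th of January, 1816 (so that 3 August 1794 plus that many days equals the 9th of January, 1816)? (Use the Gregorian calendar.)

7828

Aug 3, 1794 → Aug 3, 1795: 365 days.
Aug 3, 1795 → Aug 3, 1796: 366 days (Feb 29, 1796 is in that span).
Aug 3, 1796 → Aug 3, 1797: 365 days.
Aug 3, 1797 → Aug 3, 1798: 365 days.
Aug 3, 1798 → Aug 3, 1799: 365 days.
Aug 3, 1799 → Aug 3, 1800: 365 days.
Aug 3, 1800 → Aug 3, 1801: 365 days.
Aug 3, 1801 → Aug 3, 1802: 365 days.
Aug 3, 1802 → Aug 3, 1803: 365 days.
Aug 3, 1803 → Aug 3, 1804: 366 days (Feb 29, 1804 is in that span).
Aug 3, 1804 → Aug 3, 1805: 365 days.
Aug 3, 1805 → Aug 3, 1806: 365 days.
Aug 3, 1806 → Aug 3, 1807: 365 days.
Aug 3, 1807 → Aug 3, 1808: 366 days (Feb 29, 1808 is in that span).
Aug 3, 1808 → Aug 3, 1809: 365 days.
Aug 3, 1809 → Aug 3, 1810: 365 days.
Aug 3, 1810 → Aug 3, 1811: 365 days.
Aug 3, 1811 → Aug 3, 1812: 366 days (Feb 29, 1812 is in that span).
Aug 3, 1812 → Aug 3, 1813: 365 days.
Aug 3, 1813 → Aug 3, 1814: 365 days.
Aug 3, 1814 → Aug 3, 1815: 365 days.
Aug 3, 1815 → Sep 3, 1815: 31 days (August has 31).
Sep 3, 1815 → Oct 3, 1815: 30 days (September has 30).
Oct 3, 1815 → Nov 3, 1815: 31 days (October has 31).
Nov 3, 1815 → Dec 3, 1815: 30 days (November has 30).
Dec 3, 1815 → Jan 3, 1816: 31 days (December has 31).
Jan 3, 1816 → Jan 9, 1816: 6 days.
Total: 7828 days.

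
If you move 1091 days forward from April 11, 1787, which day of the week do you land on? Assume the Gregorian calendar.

Apr 11, 1787 is a Wednesday.
1091 mod 7 = 6, so 1091 days after a Wednesday is Wednesday + 6 = Tuesday.

Tuesday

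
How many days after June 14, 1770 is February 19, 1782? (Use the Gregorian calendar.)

Jun 14, 1770 → Jun 14, 1771: 365 days.
Jun 14, 1771 → Jun 14, 1772: 366 days (Feb 29, 1772 is in that span).
Jun 14, 1772 → Jun 14, 1773: 365 days.
Jun 14, 1773 → Jun 14, 1774: 365 days.
Jun 14, 1774 → Jun 14, 1775: 365 days.
Jun 14, 1775 → Jun 14, 1776: 366 days (Feb 29, 1776 is in that span).
Jun 14, 1776 → Jun 14, 1777: 365 days.
Jun 14, 1777 → Jun 14, 1778: 365 days.
Jun 14, 1778 → Jun 14, 1779: 365 days.
Jun 14, 1779 → Jun 14, 1780: 366 days (Feb 29, 1780 is in that span).
Jun 14, 1780 → Jun 14, 1781: 365 days.
Jun 14, 1781 → Jul 14, 1781: 30 days (June has 30).
Jul 14, 1781 → Aug 14, 1781: 31 days (July has 31).
Aug 14, 1781 → Sep 14, 1781: 31 days (August has 31).
Sep 14, 1781 → Oct 14, 1781: 30 days (September has 30).
Oct 14, 1781 → Nov 14, 1781: 31 days (October has 31).
Nov 14, 1781 → Dec 14, 1781: 30 days (November has 30).
Dec 14, 1781 → Jan 14, 1782: 31 days (December has 31).
Jan 14, 1782 → Feb 14, 1782: 31 days (January has 31).
Feb 14, 1782 → Feb 19, 1782: 5 days.
Total: 4268 days.

4268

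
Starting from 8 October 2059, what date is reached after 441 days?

December 22, 2060

+366 (one year; includes Feb 29, 2060) → Oct 8, 2060 (75 left).
Oct has 31 days: +24 → Nov 1, 2060 (51 left).
Nov has 30 days: +30 → Dec 1, 2060 (21 left).
+21 → Dec 22, 2060.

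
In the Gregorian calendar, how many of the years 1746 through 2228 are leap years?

117

Multiples of 4 in [1746,2228]: 121.
Of those, multiples of 100: 5 (not leap unless ÷400).
Multiples of 400: 1.
Leap years = 121 − 5 + 1 = 117.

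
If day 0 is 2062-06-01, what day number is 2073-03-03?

Jun 1, 2062 → Jun 1, 2063: 365 days.
Jun 1, 2063 → Jun 1, 2064: 366 days (Feb 29, 2064 is in that span).
Jun 1, 2064 → Jun 1, 2065: 365 days.
Jun 1, 2065 → Jun 1, 2066: 365 days.
Jun 1, 2066 → Jun 1, 2067: 365 days.
Jun 1, 2067 → Jun 1, 2068: 366 days (Feb 29, 2068 is in that span).
Jun 1, 2068 → Jun 1, 2069: 365 days.
Jun 1, 2069 → Jun 1, 2070: 365 days.
Jun 1, 2070 → Jun 1, 2071: 365 days.
Jun 1, 2071 → Jun 1, 2072: 366 days (Feb 29, 2072 is in that span).
Jun 1, 2072 → Jul 1, 2072: 30 days (June has 30).
Jul 1, 2072 → Aug 1, 2072: 31 days (July has 31).
Aug 1, 2072 → Sep 1, 2072: 31 days (August has 31).
Sep 1, 2072 → Oct 1, 2072: 30 days (September has 30).
Oct 1, 2072 → Nov 1, 2072: 31 days (October has 31).
Nov 1, 2072 → Dec 1, 2072: 30 days (November has 30).
Dec 1, 2072 → Jan 1, 2073: 31 days (December has 31).
Jan 1, 2073 → Feb 1, 2073: 31 days (January has 31).
Feb 1, 2073 → Mar 1, 2073: 28 days (February has 28).
Mar 1, 2073 → Mar 3, 2073: 2 days.
Total: 3928 days.

3928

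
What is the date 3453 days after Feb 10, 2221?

+365 (one year) → Feb 10, 2222 (3088 left).
+365 (one year) → Feb 10, 2223 (2723 left).
+365 (one year) → Feb 10, 2224 (2358 left).
+366 (one year; includes Feb 29, 2224) → Feb 10, 2225 (1992 left).
+365 (one year) → Feb 10, 2226 (1627 left).
+365 (one year) → Feb 10, 2227 (1262 left).
+365 (one year) → Feb 10, 2228 (897 left).
+366 (one year; includes Feb 29, 2228) → Feb 10, 2229 (531 left).
+365 (one year) → Feb 10, 2230 (166 left).
Feb has 28 days: +19 → Mar 1, 2230 (147 left).
Mar has 31 days: +31 → Apr 1, 2230 (116 left).
Apr has 30 days: +30 → May 1, 2230 (86 left).
May has 31 days: +31 → Jun 1, 2230 (55 left).
Jun has 30 days: +30 → Jul 1, 2230 (25 left).
+25 → Jul 26, 2230.

July 26, 2230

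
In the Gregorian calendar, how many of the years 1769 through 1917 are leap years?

Multiples of 4 in [1769,1917]: 37.
Of those, multiples of 100: 2 (not leap unless ÷400).
Multiples of 400: 0.
Leap years = 37 − 2 + 0 = 35.

35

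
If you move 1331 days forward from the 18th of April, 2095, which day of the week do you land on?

Tuesday

Apr 18, 2095 is a Monday.
1331 mod 7 = 1, so 1331 days after a Monday is Monday + 1 = Tuesday.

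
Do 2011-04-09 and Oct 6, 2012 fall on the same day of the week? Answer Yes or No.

Yes

From Apr 9, 2011 to Oct 6, 2012 is 546 days.
546 mod 7 = 0, so they are the same weekday.
(Apr 9, 2011 is a Saturday; Oct 6, 2012 is a Saturday.)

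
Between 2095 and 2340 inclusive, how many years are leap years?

59

Multiples of 4 in [2095,2340]: 62.
Of those, multiples of 100: 3 (not leap unless ÷400).
Multiples of 400: 0.
Leap years = 62 − 3 + 0 = 59.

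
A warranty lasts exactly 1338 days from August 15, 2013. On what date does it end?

+365 (one year) → Aug 15, 2014 (973 left).
+365 (one year) → Aug 15, 2015 (608 left).
+366 (one year; includes Feb 29, 2016) → Aug 15, 2016 (242 left).
Aug has 31 days: +17 → Sep 1, 2016 (225 left).
Sep has 30 days: +30 → Oct 1, 2016 (195 left).
Oct has 31 days: +31 → Nov 1, 2016 (164 left).
Nov has 30 days: +30 → Dec 1, 2016 (134 left).
Dec has 31 days: +31 → Jan 1, 2017 (103 left).
Jan has 31 days: +31 → Feb 1, 2017 (72 left).
Feb has 28 days: +28 → Mar 1, 2017 (44 left).
Mar has 31 days: +31 → Apr 1, 2017 (13 left).
+13 → Apr 14, 2017.

April 14, 2017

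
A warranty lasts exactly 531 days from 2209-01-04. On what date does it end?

June 19, 2210

+365 (one year) → Jan 4, 2210 (166 left).
Jan has 31 days: +28 → Feb 1, 2210 (138 left).
Feb has 28 days: +28 → Mar 1, 2210 (110 left).
Mar has 31 days: +31 → Apr 1, 2210 (79 left).
Apr has 30 days: +30 → May 1, 2210 (49 left).
May has 31 days: +31 → Jun 1, 2210 (18 left).
+18 → Jun 19, 2210.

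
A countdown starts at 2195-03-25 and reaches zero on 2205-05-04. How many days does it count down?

3692

Mar 25, 2195 → Mar 25, 2196: 366 days (Feb 29, 2196 is in that span).
Mar 25, 2196 → Mar 25, 2197: 365 days.
Mar 25, 2197 → Mar 25, 2198: 365 days.
Mar 25, 2198 → Mar 25, 2199: 365 days.
Mar 25, 2199 → Mar 25, 2200: 365 days.
Mar 25, 2200 → Mar 25, 2201: 365 days.
Mar 25, 2201 → Mar 25, 2202: 365 days.
Mar 25, 2202 → Mar 25, 2203: 365 days.
Mar 25, 2203 → Mar 25, 2204: 366 days (Feb 29, 2204 is in that span).
Mar 25, 2204 → Mar 25, 2205: 365 days.
Mar 25, 2205 → Apr 25, 2205: 31 days (March has 31).
Apr 25, 2205 → May 4, 2205: 9 days.
Total: 3692 days.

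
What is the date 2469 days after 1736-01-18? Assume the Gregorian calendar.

+366 (one year; includes Feb 29, 1736) → Jan 18, 1737 (2103 left).
+365 (one year) → Jan 18, 1738 (1738 left).
+365 (one year) → Jan 18, 1739 (1373 left).
+365 (one year) → Jan 18, 1740 (1008 left).
+366 (one year; includes Feb 29, 1740) → Jan 18, 1741 (642 left).
+365 (one year) → Jan 18, 1742 (277 left).
Jan has 31 days: +14 → Feb 1, 1742 (263 left).
Feb has 28 days: +28 → Mar 1, 1742 (235 left).
Mar has 31 days: +31 → Apr 1, 1742 (204 left).
Apr has 30 days: +30 → May 1, 1742 (174 left).
May has 31 days: +31 → Jun 1, 1742 (143 left).
Jun has 30 days: +30 → Jul 1, 1742 (113 left).
Jul has 31 days: +31 → Aug 1, 1742 (82 left).
Aug has 31 days: +31 → Sep 1, 1742 (51 left).
Sep has 30 days: +30 → Oct 1, 1742 (21 left).
+21 → Oct 22, 1742.

October 22, 1742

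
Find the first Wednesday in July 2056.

July 1, 2056 is a Saturday.
The first Wednesday is therefore July 5 (4 days later).

July 5, 2056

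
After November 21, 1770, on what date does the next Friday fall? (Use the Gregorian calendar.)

November 23, 1770

Nov 21, 1770 is a Wednesday.
From Wednesday to the next Friday is 2 days.
Nov 21, 1770 + 2 = Nov 23, 1770.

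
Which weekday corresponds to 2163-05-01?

Sunday

Doomsday rule: the anchor day for the 2100s is Sunday. For year 63: 63÷12 = 5 r 3, and 3÷4 = 0, so 5+3+0 = 8.
Sunday + 8 ≡ Monday — that's 2163's doomsday.
In May the doomsday date is May 9.
May 1 is 8 days before May 9; 8 mod 7 = 1, so Monday − 1 = Sunday.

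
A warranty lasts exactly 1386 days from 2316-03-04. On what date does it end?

December 20, 2319

+365 (one year) → Mar 4, 2317 (1021 left).
+365 (one year) → Mar 4, 2318 (656 left).
+365 (one year) → Mar 4, 2319 (291 left).
Mar has 31 days: +28 → Apr 1, 2319 (263 left).
Apr has 30 days: +30 → May 1, 2319 (233 left).
May has 31 days: +31 → Jun 1, 2319 (202 left).
Jun has 30 days: +30 → Jul 1, 2319 (172 left).
Jul has 31 days: +31 → Aug 1, 2319 (141 left).
Aug has 31 days: +31 → Sep 1, 2319 (110 left).
Sep has 30 days: +30 → Oct 1, 2319 (80 left).
Oct has 31 days: +31 → Nov 1, 2319 (49 left).
Nov has 30 days: +30 → Dec 1, 2319 (19 left).
+19 → Dec 20, 2319.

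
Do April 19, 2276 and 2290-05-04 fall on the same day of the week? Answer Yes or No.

From Apr 19, 2276 to May 4, 2290 is 5128 days.
5128 mod 7 = 4, so they are different weekdays.
(Apr 19, 2276 is a Wednesday; May 4, 2290 is a Sunday.)

No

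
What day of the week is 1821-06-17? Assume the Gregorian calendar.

Doomsday rule: the anchor day for the 1800s is Friday. For year 21: 21÷12 = 1 r 9, and 9÷4 = 2, so 1+9+2 = 12.
Friday + 12 ≡ Wednesday — that's 1821's doomsday.
In June the doomsday date is Jun 6.
Jun 17 is 11 days after Jun 6; 11 mod 7 = 4, so Wednesday + 4 = Sunday.

Sunday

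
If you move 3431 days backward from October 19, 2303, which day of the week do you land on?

Oct 19, 2303 is a Monday.
3431 mod 7 = 1, so 3431 days before a Monday is Monday − 1 = Sunday.

Sunday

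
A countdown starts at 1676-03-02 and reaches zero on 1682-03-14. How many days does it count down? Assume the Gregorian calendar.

Mar 2, 1676 → Mar 2, 1677: 365 days.
Mar 2, 1677 → Mar 2, 1678: 365 days.
Mar 2, 1678 → Mar 2, 1679: 365 days.
Mar 2, 1679 → Mar 2, 1680: 366 days (Feb 29, 1680 is in that span).
Mar 2, 1680 → Mar 2, 1681: 365 days.
Mar 2, 1681 → Apr 2, 1681: 31 days (March has 31).
Apr 2, 1681 → May 2, 1681: 30 days (April has 30).
May 2, 1681 → Jun 2, 1681: 31 days (May has 31).
Jun 2, 1681 → Jul 2, 1681: 30 days (June has 30).
Jul 2, 1681 → Aug 2, 1681: 31 days (July has 31).
Aug 2, 1681 → Sep 2, 1681: 31 days (August has 31).
Sep 2, 1681 → Oct 2, 1681: 30 days (September has 30).
Oct 2, 1681 → Nov 2, 1681: 31 days (October has 31).
Nov 2, 1681 → Dec 2, 1681: 30 days (November has 30).
Dec 2, 1681 → Jan 2, 1682: 31 days (December has 31).
Jan 2, 1682 → Feb 2, 1682: 31 days (January has 31).
Feb 2, 1682 → Mar 2, 1682: 28 days (February has 28).
Mar 2, 1682 → Mar 14, 1682: 12 days.
Total: 2203 days.

2203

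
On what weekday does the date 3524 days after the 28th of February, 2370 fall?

First find the weekday of Feb 28, 2370. Doomsday rule: the anchor day for the 2300s is Wednesday. For year 70: 70÷12 = 5 r 10, and 10÷4 = 2, so 5+10+2 = 17.
Wednesday + 17 ≡ Saturday — that's 2370's doomsday.
In February the doomsday date is Feb 28 (2370 is not a leap year).
Feb 28 is the doomsday itself: Saturday.
3524 mod 7 = 3, so 3524 days after a Saturday is Saturday + 3 = Tuesday.

Tuesday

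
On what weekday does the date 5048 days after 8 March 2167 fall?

Monday

Mar 8, 2167 is a Sunday.
5048 mod 7 = 1, so 5048 days after a Sunday is Sunday + 1 = Monday.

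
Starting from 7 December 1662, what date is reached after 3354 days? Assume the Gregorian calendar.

+365 (one year) → Dec 7, 1663 (2989 left).
+366 (one year; includes Feb 29, 1664) → Dec 7, 1664 (2623 left).
+365 (one year) → Dec 7, 1665 (2258 left).
+365 (one year) → Dec 7, 1666 (1893 left).
+365 (one year) → Dec 7, 1667 (1528 left).
+366 (one year; includes Feb 29, 1668) → Dec 7, 1668 (1162 left).
+365 (one year) → Dec 7, 1669 (797 left).
+365 (one year) → Dec 7, 1670 (432 left).
+365 (one year) → Dec 7, 1671 (67 left).
Dec has 31 days: +25 → Jan 1, 1672 (42 left).
Jan has 31 days: +31 → Feb 1, 1672 (11 left).
+11 → Feb 12, 1672.

February 12, 1672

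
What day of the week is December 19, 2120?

Doomsday rule: the anchor day for the 2100s is Sunday. For year 20: 20÷12 = 1 r 8, and 8÷4 = 2, so 1+8+2 = 11.
Sunday + 11 ≡ Thursday — that's 2120's doomsday.
In December the doomsday date is Dec 12.
Dec 19 is 7 days after Dec 12; 7 mod 7 = 0, so Thursday + 0 = Thursday.

Thursday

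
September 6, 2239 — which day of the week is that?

Doomsday rule: the anchor day for the 2200s is Friday. For year 39: 39÷12 = 3 r 3, and 3÷4 = 0, so 3+3+0 = 6.
Friday + 6 ≡ Thursday — that's 2239's doomsday.
In September the doomsday date is Sep 5.
Sep 6 is 1 day after Sep 5; 1 mod 7 = 1, so Thursday + 1 = Friday.

Friday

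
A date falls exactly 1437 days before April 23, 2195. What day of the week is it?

Apr 23, 2195 is a Thursday.
1437 mod 7 = 2, so 1437 days before a Thursday is Thursday − 2 = Tuesday.

Tuesday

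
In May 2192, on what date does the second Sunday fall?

May 1, 2192 is a Tuesday.
The first Sunday is therefore May 6 (5 days later).
The second Sunday is 6 + 1×7 = May 13.

May 13, 2192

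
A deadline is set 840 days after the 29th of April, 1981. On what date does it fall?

August 17, 1983

+365 (one year) → Apr 29, 1982 (475 left).
+365 (one year) → Apr 29, 1983 (110 left).
Apr has 30 days: +2 → May 1, 1983 (108 left).
May has 31 days: +31 → Jun 1, 1983 (77 left).
Jun has 30 days: +30 → Jul 1, 1983 (47 left).
Jul has 31 days: +31 → Aug 1, 1983 (16 left).
+16 → Aug 17, 1983.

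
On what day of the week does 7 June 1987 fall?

Sunday

January 1, 1987 is a Thursday.
Jan 1, 1987 → Feb 1, 1987: 31 days (January has 31).
Feb 1, 1987 → Mar 1, 1987: 28 days (February has 28).
Mar 1, 1987 → Apr 1, 1987: 31 days (March has 31).
Apr 1, 1987 → May 1, 1987: 30 days (April has 30).
May 1, 1987 → Jun 1, 1987: 31 days (May has 31).
Jun 1, 1987 → Jun 7, 1987: 6 days.
Total: 157 days.
157 mod 7 = 3, so Thursday + 3 = Sunday.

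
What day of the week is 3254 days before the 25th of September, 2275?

First find the weekday of Sep 25, 2275. Doomsday rule: the anchor day for the 2200s is Friday. For year 75: 75÷12 = 6 r 3, and 3÷4 = 0, so 6+3+0 = 9.
Friday + 9 ≡ Sunday — that's 2275's doomsday.
In September the doomsday date is Sep 5.
Sep 25 is 20 days after Sep 5; 20 mod 7 = 6, so Sunday + 6 = Saturday.
3254 mod 7 = 6, so 3254 days before a Saturday is Saturday − 6 = Sunday.

Sunday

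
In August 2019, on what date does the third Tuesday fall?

August 1, 2019 is a Thursday.
The first Tuesday is therefore August 6 (5 days later).
The third Tuesday is 6 + 2×7 = August 20.

August 20, 2019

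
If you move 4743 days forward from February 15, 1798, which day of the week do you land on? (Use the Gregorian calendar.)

Monday

Feb 15, 1798 is a Thursday.
4743 mod 7 = 4, so 4743 days after a Thursday is Thursday + 4 = Monday.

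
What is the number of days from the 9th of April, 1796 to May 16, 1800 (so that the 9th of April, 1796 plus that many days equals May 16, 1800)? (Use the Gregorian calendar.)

1497

Apr 9, 1796 → Apr 9, 1797: 365 days.
Apr 9, 1797 → Apr 9, 1798: 365 days.
Apr 9, 1798 → Apr 9, 1799: 365 days.
Apr 9, 1799 → Apr 9, 1800: 365 days.
Apr 9, 1800 → May 9, 1800: 30 days (April has 30).
May 9, 1800 → May 16, 1800: 7 days.
Total: 1497 days.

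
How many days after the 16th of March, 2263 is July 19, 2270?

2682

Mar 16, 2263 → Mar 16, 2264: 366 days (Feb 29, 2264 is in that span).
Mar 16, 2264 → Mar 16, 2265: 365 days.
Mar 16, 2265 → Mar 16, 2266: 365 days.
Mar 16, 2266 → Mar 16, 2267: 365 days.
Mar 16, 2267 → Mar 16, 2268: 366 days (Feb 29, 2268 is in that span).
Mar 16, 2268 → Mar 16, 2269: 365 days.
Mar 16, 2269 → Mar 16, 2270: 365 days.
Mar 16, 2270 → Apr 16, 2270: 31 days (March has 31).
Apr 16, 2270 → May 16, 2270: 30 days (April has 30).
May 16, 2270 → Jun 16, 2270: 31 days (May has 31).
Jun 16, 2270 → Jul 16, 2270: 30 days (June has 30).
Jul 16, 2270 → Jul 19, 2270: 3 days.
Total: 2682 days.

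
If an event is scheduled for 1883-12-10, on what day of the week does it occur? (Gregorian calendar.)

Doomsday rule: the anchor day for the 1800s is Friday. For year 83: 83÷12 = 6 r 11, and 11÷4 = 2, so 6+11+2 = 19.
Friday + 19 ≡ Wednesday — that's 1883's doomsday.
In December the doomsday date is Dec 12.
Dec 10 is 2 days before Dec 12; 2 mod 7 = 2, so Wednesday − 2 = Monday.

Monday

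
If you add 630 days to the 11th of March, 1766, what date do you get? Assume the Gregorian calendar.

December 1, 1767

+365 (one year) → Mar 11, 1767 (265 left).
Mar has 31 days: +21 → Apr 1, 1767 (244 left).
Apr has 30 days: +30 → May 1, 1767 (214 left).
May has 31 days: +31 → Jun 1, 1767 (183 left).
Jun has 30 days: +30 → Jul 1, 1767 (153 left).
Jul has 31 days: +31 → Aug 1, 1767 (122 left).
Aug has 31 days: +31 → Sep 1, 1767 (91 left).
Sep has 30 days: +30 → Oct 1, 1767 (61 left).
Oct has 31 days: +31 → Nov 1, 1767 (30 left).
Nov has 30 days: +30 → Dec 1, 1767 (0 left).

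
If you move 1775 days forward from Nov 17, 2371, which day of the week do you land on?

Sunday

Nov 17, 2371 is a Wednesday.
1775 mod 7 = 4, so 1775 days after a Wednesday is Wednesday + 4 = Sunday.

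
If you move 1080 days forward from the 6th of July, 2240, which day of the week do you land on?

Jul 6, 2240 is a Monday.
1080 mod 7 = 2, so 1080 days after a Monday is Monday + 2 = Wednesday.

Wednesday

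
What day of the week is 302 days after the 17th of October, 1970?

First find the weekday of Oct 17, 1970. Doomsday rule: the anchor day for the 1900s is Wednesday. For year 70: 70÷12 = 5 r 10, and 10÷4 = 2, so 5+10+2 = 17.
Wednesday + 17 ≡ Saturday — that's 1970's doomsday.
In October the doomsday date is Oct 10.
Oct 17 is 7 days after Oct 10; 7 mod 7 = 0, so Saturday + 0 = Saturday.
302 mod 7 = 1, so 302 days after a Saturday is Saturday + 1 = Sunday.

Sunday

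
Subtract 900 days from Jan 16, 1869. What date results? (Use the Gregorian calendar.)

July 31, 1866

−366 (one year; includes Feb 29, 1868) → Jan 16, 1868 (534 left).
−365 (one year) → Jan 16, 1867 (169 left).
−16 → Dec 31, 1866 (end of Dec, 31 days; 153 left).
−31 → Nov 30, 1866 (end of Nov, 30 days; 122 left).
−30 → Oct 31, 1866 (end of Oct, 31 days; 92 left).
−31 → Sep 30, 1866 (end of Sep, 30 days; 61 left).
−30 → Aug 31, 1866 (end of Aug, 31 days; 31 left).
−31 → Jul 31, 1866 (end of Jul, 31 days; 0 left).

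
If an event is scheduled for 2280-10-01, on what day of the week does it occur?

Doomsday rule: the anchor day for the 2200s is Friday. For year 80: 80÷12 = 6 r 8, and 8÷4 = 2, so 6+8+2 = 16.
Friday + 16 ≡ Sunday — that's 2280's doomsday.
In October the doomsday date is Oct 10.
Oct 1 is 9 days before Oct 10; 9 mod 7 = 2, so Sunday − 2 = Friday.

Friday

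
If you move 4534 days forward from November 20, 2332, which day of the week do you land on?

First find the weekday of Nov 20, 2332. Doomsday rule: the anchor day for the 2300s is Wednesday. For year 32: 32÷12 = 2 r 8, and 8÷4 = 2, so 2+8+2 = 12.
Wednesday + 12 ≡ Monday — that's 2332's doomsday.
In November the doomsday date is Nov 7.
Nov 20 is 13 days after Nov 7; 13 mod 7 = 6, so Monday + 6 = Sunday.
4534 mod 7 = 5, so 4534 days after a Sunday is Sunday + 5 = Friday.

Friday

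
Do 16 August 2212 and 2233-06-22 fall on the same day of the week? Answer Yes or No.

From Aug 16, 2212 to Jun 22, 2233 is 7615 days.
7615 mod 7 = 6, so they are different weekdays.
(Aug 16, 2212 is a Sunday; Jun 22, 2233 is a Saturday.)

No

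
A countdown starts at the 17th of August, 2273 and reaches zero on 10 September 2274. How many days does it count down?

389

Aug 17, 2273 → Sep 17, 2273: 31 days (August has 31).
Sep 17, 2273 → Oct 17, 2273: 30 days (September has 30).
Oct 17, 2273 → Nov 17, 2273: 31 days (October has 31).
Nov 17, 2273 → Dec 17, 2273: 30 days (November has 30).
Dec 17, 2273 → Jan 17, 2274: 31 days (December has 31).
Jan 17, 2274 → Feb 17, 2274: 31 days (January has 31).
Feb 17, 2274 → Mar 17, 2274: 28 days (February has 28).
Mar 17, 2274 → Apr 17, 2274: 31 days (March has 31).
Apr 17, 2274 → May 17, 2274: 30 days (April has 30).
May 17, 2274 → Jun 17, 2274: 31 days (May has 31).
Jun 17, 2274 → Jul 17, 2274: 30 days (June has 30).
Jul 17, 2274 → Aug 17, 2274: 31 days (July has 31).
Aug 17, 2274 → Sep 10, 2274: 24 days.
Total: 389 days.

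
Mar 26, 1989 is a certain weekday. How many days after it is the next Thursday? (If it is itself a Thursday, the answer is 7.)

4

Mar 26, 1989 is a Sunday.
From Sunday to the next Thursday is 4 days.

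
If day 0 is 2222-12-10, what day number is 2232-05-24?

3453

Dec 10, 2222 → Dec 10, 2223: 365 days.
Dec 10, 2223 → Dec 10, 2224: 366 days (Feb 29, 2224 is in that span).
Dec 10, 2224 → Dec 10, 2225: 365 days.
Dec 10, 2225 → Dec 10, 2226: 365 days.
Dec 10, 2226 → Dec 10, 2227: 365 days.
Dec 10, 2227 → Dec 10, 2228: 366 days (Feb 29, 2228 is in that span).
Dec 10, 2228 → Dec 10, 2229: 365 days.
Dec 10, 2229 → Dec 10, 2230: 365 days.
Dec 10, 2230 → Dec 10, 2231: 365 days.
Dec 10, 2231 → Jan 10, 2232: 31 days (December has 31).
Jan 10, 2232 → Feb 10, 2232: 31 days (January has 31).
Feb 10, 2232 → Mar 10, 2232: 29 days (February has 29).
Mar 10, 2232 → Apr 10, 2232: 31 days (March has 31).
Apr 10, 2232 → May 10, 2232: 30 days (April has 30).
May 10, 2232 → May 24, 2232: 14 days.
Total: 3453 days.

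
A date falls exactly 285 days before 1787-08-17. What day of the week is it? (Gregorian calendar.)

Aug 17, 1787 is a Friday.
285 mod 7 = 5, so 285 days before a Friday is Friday − 5 = Sunday.

Sunday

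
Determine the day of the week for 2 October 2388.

Sunday

Doomsday rule: the anchor day for the 2300s is Wednesday. For year 88: 88÷12 = 7 r 4, and 4÷4 = 1, so 7+4+1 = 12.
Wednesday + 12 ≡ Monday — that's 2388's doomsday.
In October the doomsday date is Oct 10.
Oct 2 is 8 days before Oct 10; 8 mod 7 = 1, so Monday − 1 = Sunday.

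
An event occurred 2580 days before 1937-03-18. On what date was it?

February 23, 1930

−365 (one year) → Mar 18, 1936 (2215 left).
−366 (one year; includes Feb 29, 1936) → Mar 18, 1935 (1849 left).
−365 (one year) → Mar 18, 1934 (1484 left).
−365 (one year) → Mar 18, 1933 (1119 left).
−365 (one year) → Mar 18, 1932 (754 left).
−366 (one year; includes Feb 29, 1932) → Mar 18, 1931 (388 left).
−18 → Feb 28, 1931 (end of Feb, 28 days; 370 left).
−28 → Jan 31, 1931 (end of Jan, 31 days; 342 left).
−31 → Dec 31, 1930 (end of Dec, 31 days; 311 left).
−31 → Nov 30, 1930 (end of Nov, 30 days; 280 left).
−30 → Oct 31, 1930 (end of Oct, 31 days; 250 left).
−31 → Sep 30, 1930 (end of Sep, 30 days; 219 left).
−30 → Aug 31, 1930 (end of Aug, 31 days; 189 left).
−31 → Jul 31, 1930 (end of Jul, 31 days; 158 left).
−31 → Jun 30, 1930 (end of Jun, 30 days; 127 left).
−30 → May 31, 1930 (end of May, 31 days; 97 left).
−31 → Apr 30, 1930 (end of Apr, 30 days; 66 left).
−30 → Mar 31, 1930 (end of Mar, 31 days; 36 left).
−31 → Feb 28, 1930 (end of Feb, 28 days; 5 left).
−5 → Feb 23, 1930.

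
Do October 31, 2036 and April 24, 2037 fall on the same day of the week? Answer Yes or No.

From Oct 31, 2036 to Apr 24, 2037 is 175 days.
175 mod 7 = 0, so they are the same weekday.
(Oct 31, 2036 is a Friday; Apr 24, 2037 is a Friday.)

Yes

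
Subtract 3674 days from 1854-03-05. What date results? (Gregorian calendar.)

−365 (one year) → Mar 5, 1853 (3309 left).
−365 (one year) → Mar 5, 1852 (2944 left).
−366 (one year; includes Feb 29, 1852) → Mar 5, 1851 (2578 left).
−365 (one year) → Mar 5, 1850 (2213 left).
−365 (one year) → Mar 5, 1849 (1848 left).
−365 (one year) → Mar 5, 1848 (1483 left).
−366 (one year; includes Feb 29, 1848) → Mar 5, 1847 (1117 left).
−365 (one year) → Mar 5, 1846 (752 left).
−365 (one year) → Mar 5, 1845 (387 left).
−5 → Feb 28, 1845 (end of Feb, 28 days; 382 left).
−28 → Jan 31, 1845 (end of Jan, 31 days; 354 left).
−31 → Dec 31, 1844 (end of Dec, 31 days; 323 left).
−31 → Nov 30, 1844 (end of Nov, 30 days; 292 left).
−30 → Oct 31, 1844 (end of Oct, 31 days; 262 left).
−31 → Sep 30, 1844 (end of Sep, 30 days; 231 left).
−30 → Aug 31, 1844 (end of Aug, 31 days; 201 left).
−31 → Jul 31, 1844 (end of Jul, 31 days; 170 left).
−31 → Jun 30, 1844 (end of Jun, 30 days; 139 left).
−30 → May 31, 1844 (end of May, 31 days; 109 left).
−31 → Apr 30, 1844 (end of Apr, 30 days; 78 left).
−30 → Mar 31, 1844 (end of Mar, 31 days; 48 left).
−31 → Feb 29, 1844 (end of Feb, 29 days; 17 left).
−17 → Feb 12, 1844.

February 12, 1844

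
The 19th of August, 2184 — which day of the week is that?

Doomsday rule: the anchor day for the 2100s is Sunday. For year 84: 84÷12 = 7 r 0, and 0÷4 = 0, so 7+0+0 = 7.
Sunday + 7 ≡ Sunday — that's 2184's doomsday.
In August the doomsday date is Aug 8.
Aug 19 is 11 days after Aug 8; 11 mod 7 = 4, so Sunday + 4 = Thursday.

Thursday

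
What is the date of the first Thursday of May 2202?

May 1, 2202 is a Saturday.
The first Thursday is therefore May 6 (5 days later).

May 6, 2202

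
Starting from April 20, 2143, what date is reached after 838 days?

August 5, 2145

+366 (one year; includes Feb 29, 2144) → Apr 20, 2144 (472 left).
+365 (one year) → Apr 20, 2145 (107 left).
Apr has 30 days: +11 → May 1, 2145 (96 left).
May has 31 days: +31 → Jun 1, 2145 (65 left).
Jun has 30 days: +30 → Jul 1, 2145 (35 left).
Jul has 31 days: +31 → Aug 1, 2145 (4 left).
+4 → Aug 5, 2145.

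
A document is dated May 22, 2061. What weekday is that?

Sunday

Doomsday rule: the anchor day for the 2000s is Tuesday. For year 61: 61÷12 = 5 r 1, and 1÷4 = 0, so 5+1+0 = 6.
Tuesday + 6 ≡ Monday — that's 2061's doomsday.
In May the doomsday date is May 9.
May 22 is 13 days after May 9; 13 mod 7 = 6, so Monday + 6 = Sunday.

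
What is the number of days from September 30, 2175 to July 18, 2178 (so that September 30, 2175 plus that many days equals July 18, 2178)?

1022

Sep 30, 2175 → Sep 30, 2176: 366 days (Feb 29, 2176 is in that span).
Sep 30, 2176 → Sep 30, 2177: 365 days.
Sep 30, 2177 → Oct 30, 2177: 30 days (September has 30).
Oct 30, 2177 → Nov 30, 2177: 31 days (October has 31).
Nov 30, 2177 → Dec 30, 2177: 30 days (November has 30).
Dec 30, 2177 → Jan 30, 2178: 31 days (December has 31).
Jan 30, 2178 → Feb 28, 2178: 29 days (January has 31).
Feb 28, 2178 → Mar 28, 2178: 28 days (February has 28).
Mar 28, 2178 → Apr 28, 2178: 31 days (March has 31).
Apr 28, 2178 → May 28, 2178: 30 days (April has 30).
May 28, 2178 → Jun 28, 2178: 31 days (May has 31).
Jun 28, 2178 → Jul 18, 2178: 20 days.
Total: 1022 days.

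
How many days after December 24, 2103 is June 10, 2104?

169

Dec 24, 2103 → Jan 24, 2104: 31 days (December has 31).
Jan 24, 2104 → Feb 24, 2104: 31 days (January has 31).
Feb 24, 2104 → Mar 24, 2104: 29 days (February has 29).
Mar 24, 2104 → Apr 24, 2104: 31 days (March has 31).
Apr 24, 2104 → May 24, 2104: 30 days (April has 30).
May 24, 2104 → Jun 10, 2104: 17 days.
Total: 169 days.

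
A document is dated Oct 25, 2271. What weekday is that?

Wednesday

Doomsday rule: the anchor day for the 2200s is Friday. For year 71: 71÷12 = 5 r 11, and 11÷4 = 2, so 5+11+2 = 18.
Friday + 18 ≡ Tuesday — that's 2271's doomsday.
In October the doomsday date is Oct 10.
Oct 25 is 15 days after Oct 10; 15 mod 7 = 1, so Tuesday + 1 = Wednesday.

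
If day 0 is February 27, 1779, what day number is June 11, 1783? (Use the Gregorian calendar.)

1565

Feb 27, 1779 → Feb 27, 1780: 365 days.
Feb 27, 1780 → Feb 27, 1781: 366 days (Feb 29, 1780 is in that span).
Feb 27, 1781 → Feb 27, 1782: 365 days.
Feb 27, 1782 → Feb 27, 1783: 365 days.
Feb 27, 1783 → Mar 27, 1783: 28 days (February has 28).
Mar 27, 1783 → Apr 27, 1783: 31 days (March has 31).
Apr 27, 1783 → May 27, 1783: 30 days (April has 30).
May 27, 1783 → Jun 11, 1783: 15 days.
Total: 1565 days.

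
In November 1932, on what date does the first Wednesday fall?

November 1, 1932 is a Tuesday.
The first Wednesday is therefore November 2 (1 days later).

November 2, 1932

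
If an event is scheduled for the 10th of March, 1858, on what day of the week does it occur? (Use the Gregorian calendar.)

Wednesday

Doomsday rule: the anchor day for the 1800s is Friday. For year 58: 58÷12 = 4 r 10, and 10÷4 = 2, so 4+10+2 = 16.
Friday + 16 ≡ Sunday — that's 1858's doomsday.
In March the doomsday date is Mar 14.
Mar 10 is 4 days before Mar 14; 4 mod 7 = 4, so Sunday − 4 = Wednesday.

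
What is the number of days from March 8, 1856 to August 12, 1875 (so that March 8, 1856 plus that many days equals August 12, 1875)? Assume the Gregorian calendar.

7096

Mar 8, 1856 → Mar 8, 1857: 365 days.
Mar 8, 1857 → Mar 8, 1858: 365 days.
Mar 8, 1858 → Mar 8, 1859: 365 days.
Mar 8, 1859 → Mar 8, 1860: 366 days (Feb 29, 1860 is in that span).
Mar 8, 1860 → Mar 8, 1861: 365 days.
Mar 8, 1861 → Mar 8, 1862: 365 days.
Mar 8, 1862 → Mar 8, 1863: 365 days.
Mar 8, 1863 → Mar 8, 1864: 366 days (Feb 29, 1864 is in that span).
Mar 8, 1864 → Mar 8, 1865: 365 days.
Mar 8, 1865 → Mar 8, 1866: 365 days.
Mar 8, 1866 → Mar 8, 1867: 365 days.
Mar 8, 1867 → Mar 8, 1868: 366 days (Feb 29, 1868 is in that span).
Mar 8, 1868 → Mar 8, 1869: 365 days.
Mar 8, 1869 → Mar 8, 1870: 365 days.
Mar 8, 1870 → Mar 8, 1871: 365 days.
Mar 8, 1871 → Mar 8, 1872: 366 days (Feb 29, 1872 is in that span).
Mar 8, 1872 → Mar 8, 1873: 365 days.
Mar 8, 1873 → Mar 8, 1874: 365 days.
Mar 8, 1874 → Mar 8, 1875: 365 days.
Mar 8, 1875 → Apr 8, 1875: 31 days (March has 31).
Apr 8, 1875 → May 8, 1875: 30 days (April has 30).
May 8, 1875 → Jun 8, 1875: 31 days (May has 31).
Jun 8, 1875 → Jul 8, 1875: 30 days (June has 30).
Jul 8, 1875 → Aug 8, 1875: 31 days (July has 31).
Aug 8, 1875 → Aug 12, 1875: 4 days.
Total: 7096 days.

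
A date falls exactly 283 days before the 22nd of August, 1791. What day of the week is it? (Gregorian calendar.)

Friday

First find the weekday of Aug 22, 1791. Doomsday rule: the anchor day for the 1700s is Sunday. For year 91: 91÷12 = 7 r 7, and 7÷4 = 1, so 7+7+1 = 15.
Sunday + 15 ≡ Monday — that's 1791's doomsday.
In August the doomsday date is Aug 8.
Aug 22 is 14 days after Aug 8; 14 mod 7 = 0, so Monday + 0 = Monday.
283 mod 7 = 3, so 283 days before a Monday is Monday − 3 = Friday.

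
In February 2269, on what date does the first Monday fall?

February 1, 2269 is a Monday.
The first Monday is therefore February 1 (same day).

February 1, 2269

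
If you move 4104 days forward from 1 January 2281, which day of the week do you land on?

Monday

First find the weekday of Jan 1, 2281. Doomsday rule: the anchor day for the 2200s is Friday. For year 81: 81÷12 = 6 r 9, and 9÷4 = 2, so 6+9+2 = 17.
Friday + 17 ≡ Monday — that's 2281's doomsday.
In January the doomsday date is Jan 3 (2281 is not a leap year).
Jan 1 is 2 days before Jan 3; 2 mod 7 = 2, so Monday − 2 = Saturday.
4104 mod 7 = 2, so 4104 days after a Saturday is Saturday + 2 = Monday.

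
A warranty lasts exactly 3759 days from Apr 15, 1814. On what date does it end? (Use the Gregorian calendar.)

+365 (one year) → Apr 15, 1815 (3394 left).
+366 (one year; includes Feb 29, 1816) → Apr 15, 1816 (3028 left).
+365 (one year) → Apr 15, 1817 (2663 left).
+365 (one year) → Apr 15, 1818 (2298 left).
+365 (one year) → Apr 15, 1819 (1933 left).
+366 (one year; includes Feb 29, 1820) → Apr 15, 1820 (1567 left).
+365 (one year) → Apr 15, 1821 (1202 left).
+365 (one year) → Apr 15, 1822 (837 left).
+365 (one year) → Apr 15, 1823 (472 left).
+366 (one year; includes Feb 29, 1824) → Apr 15, 1824 (106 left).
Apr has 30 days: +16 → May 1, 1824 (90 left).
May has 31 days: +31 → Jun 1, 1824 (59 left).
Jun has 30 days: +30 → Jul 1, 1824 (29 left).
+29 → Jul 30, 1824.

July 30, 1824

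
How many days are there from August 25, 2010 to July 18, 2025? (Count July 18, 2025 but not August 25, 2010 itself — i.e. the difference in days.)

5441

Aug 25, 2010 → Aug 25, 2011: 365 days.
Aug 25, 2011 → Aug 25, 2012: 366 days (Feb 29, 2012 is in that span).
Aug 25, 2012 → Aug 25, 2013: 365 days.
Aug 25, 2013 → Aug 25, 2014: 365 days.
Aug 25, 2014 → Aug 25, 2015: 365 days.
Aug 25, 2015 → Aug 25, 2016: 366 days (Feb 29, 2016 is in that span).
Aug 25, 2016 → Aug 25, 2017: 365 days.
Aug 25, 2017 → Aug 25, 2018: 365 days.
Aug 25, 2018 → Aug 25, 2019: 365 days.
Aug 25, 2019 → Aug 25, 2020: 366 days (Feb 29, 2020 is in that span).
Aug 25, 2020 → Aug 25, 2021: 365 days.
Aug 25, 2021 → Aug 25, 2022: 365 days.
Aug 25, 2022 → Aug 25, 2023: 365 days.
Aug 25, 2023 → Aug 25, 2024: 366 days (Feb 29, 2024 is in that span).
Aug 25, 2024 → Sep 25, 2024: 31 days (August has 31).
Sep 25, 2024 → Oct 25, 2024: 30 days (September has 30).
Oct 25, 2024 → Nov 25, 2024: 31 days (October has 31).
Nov 25, 2024 → Dec 25, 2024: 30 days (November has 30).
Dec 25, 2024 → Jan 25, 2025: 31 days (December has 31).
Jan 25, 2025 → Feb 25, 2025: 31 days (January has 31).
Feb 25, 2025 → Mar 25, 2025: 28 days (February has 28).
Mar 25, 2025 → Apr 25, 2025: 31 days (March has 31).
Apr 25, 2025 → May 25, 2025: 30 days (April has 30).
May 25, 2025 → Jun 25, 2025: 31 days (May has 31).
Jun 25, 2025 → Jul 18, 2025: 23 days.
Total: 5441 days.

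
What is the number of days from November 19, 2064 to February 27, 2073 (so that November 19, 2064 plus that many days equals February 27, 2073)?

Nov 19, 2064 → Nov 19, 2065: 365 days.
Nov 19, 2065 → Nov 19, 2066: 365 days.
Nov 19, 2066 → Nov 19, 2067: 365 days.
Nov 19, 2067 → Nov 19, 2068: 366 days (Feb 29, 2068 is in that span).
Nov 19, 2068 → Nov 19, 2069: 365 days.
Nov 19, 2069 → Nov 19, 2070: 365 days.
Nov 19, 2070 → Nov 19, 2071: 365 days.
Nov 19, 2071 → Nov 19, 2072: 366 days (Feb 29, 2072 is in that span).
Nov 19, 2072 → Dec 19, 2072: 30 days (November has 30).
Dec 19, 2072 → Jan 19, 2073: 31 days (December has 31).
Jan 19, 2073 → Feb 19, 2073: 31 days (January has 31).
Feb 19, 2073 → Feb 27, 2073: 8 days.
Total: 3022 days.

3022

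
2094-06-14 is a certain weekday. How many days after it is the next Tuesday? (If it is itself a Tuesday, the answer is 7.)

Jun 14, 2094 is a Monday.
From Monday to the next Tuesday is 1 day.

1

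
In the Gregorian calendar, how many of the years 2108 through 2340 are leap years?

Multiples of 4 in [2108,2340]: 59.
Of those, multiples of 100: 2 (not leap unless ÷400).
Multiples of 400: 0.
Leap years = 59 − 2 + 0 = 57.

57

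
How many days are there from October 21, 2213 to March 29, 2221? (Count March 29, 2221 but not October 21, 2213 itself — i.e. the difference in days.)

2716

Oct 21, 2213 → Oct 21, 2214: 365 days.
Oct 21, 2214 → Oct 21, 2215: 365 days.
Oct 21, 2215 → Oct 21, 2216: 366 days (Feb 29, 2216 is in that span).
Oct 21, 2216 → Oct 21, 2217: 365 days.
Oct 21, 2217 → Oct 21, 2218: 365 days.
Oct 21, 2218 → Oct 21, 2219: 365 days.
Oct 21, 2219 → Oct 21, 2220: 366 days (Feb 29, 2220 is in that span).
Oct 21, 2220 → Nov 21, 2220: 31 days (October has 31).
Nov 21, 2220 → Dec 21, 2220: 30 days (November has 30).
Dec 21, 2220 → Jan 21, 2221: 31 days (December has 31).
Jan 21, 2221 → Feb 21, 2221: 31 days (January has 31).
Feb 21, 2221 → Mar 21, 2221: 28 days (February has 28).
Mar 21, 2221 → Mar 29, 2221: 8 days.
Total: 2716 days.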